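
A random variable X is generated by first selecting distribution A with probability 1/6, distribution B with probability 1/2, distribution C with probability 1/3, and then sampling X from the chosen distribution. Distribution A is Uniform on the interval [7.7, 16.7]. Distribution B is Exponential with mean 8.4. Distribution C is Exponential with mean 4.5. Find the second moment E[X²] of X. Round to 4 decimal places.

109.9917

For each component E[X²] = Var + (mean)², giving A: 155.59; B: 141.12; C: 40.5.
Overall E[X²] = 0.166667·155.59 + 0.5·141.12 + 0.333333·40.5 = 109.992.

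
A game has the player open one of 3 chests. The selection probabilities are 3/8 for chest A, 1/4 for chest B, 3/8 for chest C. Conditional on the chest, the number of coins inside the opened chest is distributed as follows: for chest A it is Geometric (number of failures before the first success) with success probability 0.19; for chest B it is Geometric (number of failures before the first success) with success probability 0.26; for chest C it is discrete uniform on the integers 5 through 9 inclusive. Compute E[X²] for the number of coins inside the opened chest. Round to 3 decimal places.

39.116

For each component E[X²] = Var + (mean)², giving A: 40.6122; B: 19.0473; C: 51.
Overall E[X²] = 0.375·40.6122 + 0.25·19.0473 + 0.375·51 = 39.1164.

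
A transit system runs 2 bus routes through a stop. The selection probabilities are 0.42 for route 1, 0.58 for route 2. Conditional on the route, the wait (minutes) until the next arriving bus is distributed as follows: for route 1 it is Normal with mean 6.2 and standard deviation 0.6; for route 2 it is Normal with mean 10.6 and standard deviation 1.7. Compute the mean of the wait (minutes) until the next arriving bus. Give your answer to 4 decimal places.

Component means — 1: 6.2; 2: 10.6.
E[X] = 0.42·6.2 + 0.58·10.6 = 8.752.

8.7520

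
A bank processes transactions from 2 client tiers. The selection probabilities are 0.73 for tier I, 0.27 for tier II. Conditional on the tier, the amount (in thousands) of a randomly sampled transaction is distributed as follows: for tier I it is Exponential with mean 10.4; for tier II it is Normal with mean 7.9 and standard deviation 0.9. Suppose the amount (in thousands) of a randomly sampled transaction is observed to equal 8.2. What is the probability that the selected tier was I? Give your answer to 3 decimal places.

Likelihoods f(8.2 | ·): I: 0.0437061; II: 0.419315.
Posterior ∝ prior × likelihood. Numerator for I: 0.73·0.0437061 = 0.0319055.
Normalizing constant: 0.73·0.0437061 + 0.27·0.419315 = 0.14512.
P(I | observation) = 0.0319055 / 0.14512 = 0.219855.

0.220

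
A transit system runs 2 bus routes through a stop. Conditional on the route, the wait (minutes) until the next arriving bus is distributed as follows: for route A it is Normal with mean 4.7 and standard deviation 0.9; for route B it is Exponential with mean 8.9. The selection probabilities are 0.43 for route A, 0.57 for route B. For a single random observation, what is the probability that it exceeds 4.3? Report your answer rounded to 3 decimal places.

Conditional on each route, P(X > 4.3): A: 0.671639; B: 0.61684.
By total probability, P(X > 4.3) = 0.43·0.671639 + 0.57·0.61684 = 0.640404.

0.640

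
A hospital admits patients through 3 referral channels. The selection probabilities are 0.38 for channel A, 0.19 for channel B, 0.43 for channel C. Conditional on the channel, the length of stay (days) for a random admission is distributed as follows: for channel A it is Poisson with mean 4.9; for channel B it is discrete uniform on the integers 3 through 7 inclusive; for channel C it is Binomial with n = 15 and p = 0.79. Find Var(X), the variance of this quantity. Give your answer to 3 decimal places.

15.039

Per component, A: μ=4.9, E[X²]=28.91; B: μ=5, E[X²]=27; C: μ=11.85, E[X²]=142.911.
E[X] = 0.38·4.9 + 0.19·5 + 0.43·11.85 = 7.9075.
E[X²] = 0.38·28.91 + 0.19·27 + 0.43·142.911 = 77.5675.
Var(X) = E[X²] − (E[X])² = 77.5675 − 62.5286 = 15.039.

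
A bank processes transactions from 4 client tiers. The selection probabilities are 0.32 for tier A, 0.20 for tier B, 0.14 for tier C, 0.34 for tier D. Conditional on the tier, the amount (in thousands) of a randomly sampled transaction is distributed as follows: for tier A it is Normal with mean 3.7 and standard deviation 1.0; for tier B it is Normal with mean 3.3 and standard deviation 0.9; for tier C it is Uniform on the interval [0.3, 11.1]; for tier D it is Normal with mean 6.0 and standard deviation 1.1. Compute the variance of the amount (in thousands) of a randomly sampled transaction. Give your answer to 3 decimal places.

Per component, A: μ=3.7, E[X²]=14.69; B: μ=3.3, E[X²]=11.7; C: μ=5.7, E[X²]=42.21; D: μ=6, E[X²]=37.21.
E[X] = 0.32·3.7 + 0.2·3.3 + 0.14·5.7 + 0.34·6 = 4.682.
E[X²] = 0.32·14.69 + 0.2·11.7 + 0.14·42.21 + 0.34·37.21 = 25.6016.
Var(X) = E[X²] − (E[X])² = 25.6016 − 21.9211 = 3.68048.

3.680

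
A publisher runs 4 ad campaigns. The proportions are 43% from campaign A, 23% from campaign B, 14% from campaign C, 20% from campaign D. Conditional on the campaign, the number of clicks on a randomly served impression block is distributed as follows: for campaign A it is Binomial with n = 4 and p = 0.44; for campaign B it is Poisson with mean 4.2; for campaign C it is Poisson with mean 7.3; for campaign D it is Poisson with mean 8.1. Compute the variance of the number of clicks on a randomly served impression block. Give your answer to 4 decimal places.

Per component, A: μ=1.76, E[X²]=4.0832; B: μ=4.2, E[X²]=21.84; C: μ=7.3, E[X²]=60.59; D: μ=8.1, E[X²]=73.71.
E[X] = 0.43·1.76 + 0.23·4.2 + 0.14·7.3 + 0.2·8.1 = 4.3648.
E[X²] = 0.43·4.0832 + 0.23·21.84 + 0.14·60.59 + 0.2·73.71 = 30.0036.
Var(X) = E[X²] − (E[X])² = 30.0036 − 19.0515 = 10.9521.

10.9521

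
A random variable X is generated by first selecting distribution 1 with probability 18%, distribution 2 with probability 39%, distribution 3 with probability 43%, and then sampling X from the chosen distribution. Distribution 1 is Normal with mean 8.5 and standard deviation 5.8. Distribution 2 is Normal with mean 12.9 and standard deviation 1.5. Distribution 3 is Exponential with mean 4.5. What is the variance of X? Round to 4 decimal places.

30.0706

Per component, 1: μ=8.5, E[X²]=105.89; 2: μ=12.9, E[X²]=168.66; 3: μ=4.5, E[X²]=40.5.
E[X] = 0.18·8.5 + 0.39·12.9 + 0.43·4.5 = 8.496.
E[X²] = 0.18·105.89 + 0.39·168.66 + 0.43·40.5 = 102.253.
Var(X) = E[X²] − (E[X])² = 102.253 − 72.182 = 30.0706.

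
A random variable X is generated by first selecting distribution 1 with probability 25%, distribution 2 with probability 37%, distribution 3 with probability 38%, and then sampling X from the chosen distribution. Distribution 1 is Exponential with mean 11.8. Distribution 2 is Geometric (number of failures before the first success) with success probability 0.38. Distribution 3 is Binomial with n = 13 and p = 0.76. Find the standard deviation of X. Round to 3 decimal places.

Per component, 1: μ=11.8, E[X²]=278.48; 2: μ=1.63158, E[X²]=6.95568; 3: μ=9.88, E[X²]=99.9856.
E[X] = 0.25·11.8 + 0.37·1.63158 + 0.38·9.88 = 7.30808.
E[X²] = 0.25·278.48 + 0.37·6.95568 + 0.38·99.9856 = 110.188.
Var(X) = E[X²] − (E[X])² = 110.188 − 53.4081 = 56.78.
SD(X) = √56.78 = 7.53525.

7.535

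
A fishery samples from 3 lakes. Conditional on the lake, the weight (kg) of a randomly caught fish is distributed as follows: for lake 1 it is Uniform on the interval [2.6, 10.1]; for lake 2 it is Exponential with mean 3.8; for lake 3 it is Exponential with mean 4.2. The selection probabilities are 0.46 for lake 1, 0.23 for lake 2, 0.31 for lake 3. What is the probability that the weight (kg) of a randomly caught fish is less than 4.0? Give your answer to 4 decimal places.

Conditional on each lake, P(X < 4.0): 1: 0.186667; 2: 0.650982; 3: 0.614179.
By total probability, P(X < 4.0) = 0.46·0.186667 + 0.23·0.650982 + 0.31·0.614179 = 0.425988.

0.4260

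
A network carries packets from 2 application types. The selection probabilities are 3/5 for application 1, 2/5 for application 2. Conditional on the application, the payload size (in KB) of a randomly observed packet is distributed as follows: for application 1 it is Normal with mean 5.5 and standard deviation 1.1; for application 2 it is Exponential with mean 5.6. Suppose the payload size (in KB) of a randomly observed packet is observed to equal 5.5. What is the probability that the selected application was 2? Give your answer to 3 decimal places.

Likelihoods f(5.5 | ·): 1: 0.362675; 2: 0.0668764.
Posterior ∝ prior × likelihood. Numerator for 2: 0.4·0.0668764 = 0.0267506.
Normalizing constant: 0.6·0.362675 + 0.4·0.0668764 = 0.244355.
P(2 | observation) = 0.0267506 / 0.244355 = 0.109474.

0.109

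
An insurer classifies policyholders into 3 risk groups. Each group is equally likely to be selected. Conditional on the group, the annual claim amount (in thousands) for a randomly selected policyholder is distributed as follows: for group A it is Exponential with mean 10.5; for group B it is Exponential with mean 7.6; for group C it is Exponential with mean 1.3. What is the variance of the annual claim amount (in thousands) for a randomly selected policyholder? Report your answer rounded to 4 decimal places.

Per component, A: μ=10.5, E[X²]=220.5; B: μ=7.6, E[X²]=115.52; C: μ=1.3, E[X²]=3.38.
E[X] = 0.333333·10.5 + 0.333333·7.6 + 0.333333·1.3 = 6.46667.
E[X²] = 0.333333·220.5 + 0.333333·115.52 + 0.333333·3.38 = 113.133.
Var(X) = E[X²] − (E[X])² = 113.133 − 41.8178 = 71.3156.

71.3156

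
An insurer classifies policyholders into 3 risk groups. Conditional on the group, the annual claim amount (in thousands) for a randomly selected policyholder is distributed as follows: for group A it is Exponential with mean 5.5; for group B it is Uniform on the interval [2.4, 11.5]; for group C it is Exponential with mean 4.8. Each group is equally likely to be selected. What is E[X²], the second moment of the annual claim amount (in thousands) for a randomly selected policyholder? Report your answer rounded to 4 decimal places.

53.9278

For each component E[X²] = Var + (mean)², giving A: 60.5; B: 55.2033; C: 46.08.
Overall E[X²] = 0.333333·60.5 + 0.333333·55.2033 + 0.333333·46.08 = 53.9278.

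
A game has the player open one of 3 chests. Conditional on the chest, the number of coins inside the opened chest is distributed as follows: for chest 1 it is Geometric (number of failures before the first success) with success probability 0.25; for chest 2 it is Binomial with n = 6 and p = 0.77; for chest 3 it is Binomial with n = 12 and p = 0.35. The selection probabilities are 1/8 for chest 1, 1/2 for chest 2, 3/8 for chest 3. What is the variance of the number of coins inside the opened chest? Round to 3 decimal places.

Per component, 1: μ=3, E[X²]=21; 2: μ=4.62, E[X²]=22.407; 3: μ=4.2, E[X²]=20.37.
E[X] = 0.125·3 + 0.5·4.62 + 0.375·4.2 = 4.26.
E[X²] = 0.125·21 + 0.5·22.407 + 0.375·20.37 = 21.4672.
Var(X) = E[X²] − (E[X])² = 21.4672 − 18.1476 = 3.31965.

3.320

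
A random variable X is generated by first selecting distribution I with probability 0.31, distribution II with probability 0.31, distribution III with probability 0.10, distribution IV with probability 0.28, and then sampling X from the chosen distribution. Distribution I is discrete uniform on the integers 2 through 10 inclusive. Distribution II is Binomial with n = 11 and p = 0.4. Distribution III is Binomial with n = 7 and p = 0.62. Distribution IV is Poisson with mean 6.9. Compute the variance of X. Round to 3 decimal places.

Per component, I: μ=6, E[X²]=42.6667; II: μ=4.4, E[X²]=22; III: μ=4.34, E[X²]=20.4848; IV: μ=6.9, E[X²]=54.51.
E[X] = 0.31·6 + 0.31·4.4 + 0.1·4.34 + 0.28·6.9 = 5.59.
E[X²] = 0.31·42.6667 + 0.31·22 + 0.1·20.4848 + 0.28·54.51 = 37.3579.
Var(X) = E[X²] − (E[X])² = 37.3579 − 31.2481 = 6.10985.

6.110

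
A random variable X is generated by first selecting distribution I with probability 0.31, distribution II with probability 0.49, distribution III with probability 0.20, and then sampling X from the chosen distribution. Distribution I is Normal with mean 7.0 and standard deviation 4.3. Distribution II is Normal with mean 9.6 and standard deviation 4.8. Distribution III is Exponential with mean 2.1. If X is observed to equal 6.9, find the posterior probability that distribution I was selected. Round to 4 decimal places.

0.4286

Likelihoods f(6.9 | ·): I: 0.0927522; II: 0.0709516; III: 0.0178161.
Posterior ∝ prior × likelihood. Numerator for I: 0.31·0.0927522 = 0.0287532.
Normalizing constant: 0.31·0.0927522 + 0.49·0.0709516 + 0.2·0.0178161 = 0.0670827.
P(I | observation) = 0.0287532 / 0.0670827 = 0.428623.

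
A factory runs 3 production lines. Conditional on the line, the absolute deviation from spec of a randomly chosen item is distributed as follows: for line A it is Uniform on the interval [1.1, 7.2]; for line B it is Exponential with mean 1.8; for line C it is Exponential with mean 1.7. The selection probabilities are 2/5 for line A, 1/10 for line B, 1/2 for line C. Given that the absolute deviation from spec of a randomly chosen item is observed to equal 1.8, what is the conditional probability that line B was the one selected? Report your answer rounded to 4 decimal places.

0.1087

Likelihoods f(1.8 | ·): A: 0.163934; B: 0.204377; C: 0.204037.
Posterior ∝ prior × likelihood. Numerator for B: 0.1·0.204377 = 0.0204377.
Normalizing constant: 0.4·0.163934 + 0.1·0.204377 + 0.5·0.204037 = 0.18803.
P(B | observation) = 0.0204377 / 0.18803 = 0.108694.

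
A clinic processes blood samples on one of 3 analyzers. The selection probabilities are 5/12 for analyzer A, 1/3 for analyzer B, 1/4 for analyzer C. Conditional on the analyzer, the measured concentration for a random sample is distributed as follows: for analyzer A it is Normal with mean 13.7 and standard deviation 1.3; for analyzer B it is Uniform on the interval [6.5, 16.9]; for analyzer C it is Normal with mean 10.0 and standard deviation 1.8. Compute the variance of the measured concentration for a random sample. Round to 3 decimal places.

Per component, A: μ=13.7, E[X²]=189.38; B: μ=11.7, E[X²]=145.903; C: μ=10, E[X²]=103.24.
E[X] = 0.416667·13.7 + 0.333333·11.7 + 0.25·10 = 12.1083.
E[X²] = 0.416667·189.38 + 0.333333·145.903 + 0.25·103.24 = 153.353.
Var(X) = E[X²] − (E[X])² = 153.353 − 146.612 = 6.74104.

6.741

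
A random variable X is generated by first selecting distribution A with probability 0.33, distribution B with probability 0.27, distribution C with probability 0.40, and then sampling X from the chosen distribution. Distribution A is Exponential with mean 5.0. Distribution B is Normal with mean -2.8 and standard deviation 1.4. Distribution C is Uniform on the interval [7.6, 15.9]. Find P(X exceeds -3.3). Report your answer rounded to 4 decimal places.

Conditional on each component, P(X > -3.3): A: 1; B: 0.639508; C: 1.
By total probability, P(X > -3.3) = 0.33·1 + 0.27·0.639508 + 0.4·1 = 0.902667.

0.9027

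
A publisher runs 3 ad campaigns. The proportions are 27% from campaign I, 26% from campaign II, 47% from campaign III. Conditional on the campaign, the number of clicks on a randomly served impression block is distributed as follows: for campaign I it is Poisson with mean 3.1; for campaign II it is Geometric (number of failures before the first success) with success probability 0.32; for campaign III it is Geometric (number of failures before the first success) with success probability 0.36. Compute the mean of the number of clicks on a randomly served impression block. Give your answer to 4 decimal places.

2.2251

Component means — I: 3.1; II: 2.125; III: 1.77778.
E[X] = 0.27·3.1 + 0.26·2.125 + 0.47·1.77778 = 2.22506.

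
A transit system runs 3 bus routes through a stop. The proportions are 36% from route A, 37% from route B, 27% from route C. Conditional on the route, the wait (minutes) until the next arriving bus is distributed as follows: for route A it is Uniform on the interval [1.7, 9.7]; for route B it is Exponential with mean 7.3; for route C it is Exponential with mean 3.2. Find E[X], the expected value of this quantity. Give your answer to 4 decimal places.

Component means — A: 5.7; B: 7.3; C: 3.2.
E[X] = 0.36·5.7 + 0.37·7.3 + 0.27·3.2 = 5.617.

5.6170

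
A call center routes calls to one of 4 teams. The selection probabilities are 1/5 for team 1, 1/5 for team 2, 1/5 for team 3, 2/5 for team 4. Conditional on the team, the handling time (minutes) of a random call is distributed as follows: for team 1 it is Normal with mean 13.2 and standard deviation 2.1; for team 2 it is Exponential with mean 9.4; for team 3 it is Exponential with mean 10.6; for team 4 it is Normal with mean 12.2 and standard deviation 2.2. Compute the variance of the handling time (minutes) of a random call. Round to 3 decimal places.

44.780

Per component, 1: μ=13.2, E[X²]=178.65; 2: μ=9.4, E[X²]=176.72; 3: μ=10.6, E[X²]=224.72; 4: μ=12.2, E[X²]=153.68.
E[X] = 0.2·13.2 + 0.2·9.4 + 0.2·10.6 + 0.4·12.2 = 11.52.
E[X²] = 0.2·178.65 + 0.2·176.72 + 0.2·224.72 + 0.4·153.68 = 177.49.
Var(X) = E[X²] − (E[X])² = 177.49 − 132.71 = 44.7796.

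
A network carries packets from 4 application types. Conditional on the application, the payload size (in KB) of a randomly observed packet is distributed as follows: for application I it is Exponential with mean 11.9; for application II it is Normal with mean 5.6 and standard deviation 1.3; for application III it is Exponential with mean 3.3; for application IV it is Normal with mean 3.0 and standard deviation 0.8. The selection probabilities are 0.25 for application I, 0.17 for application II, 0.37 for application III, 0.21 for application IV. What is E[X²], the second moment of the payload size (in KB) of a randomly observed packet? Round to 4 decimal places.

86.5065

For each component E[X²] = Var + (mean)², giving I: 283.22; II: 33.05; III: 21.78; IV: 9.64.
Overall E[X²] = 0.25·283.22 + 0.17·33.05 + 0.37·21.78 + 0.21·9.64 = 86.5065.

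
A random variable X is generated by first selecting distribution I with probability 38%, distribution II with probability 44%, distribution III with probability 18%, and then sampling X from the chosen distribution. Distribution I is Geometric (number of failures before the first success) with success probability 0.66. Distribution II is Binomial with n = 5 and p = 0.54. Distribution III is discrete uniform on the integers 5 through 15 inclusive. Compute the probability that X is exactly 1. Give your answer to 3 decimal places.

0.138

Conditional on each component, P(X = 1): I: 0.2244; II: 0.120891; III: 0.
By total probability, P(X = 1) = 0.38·0.2244 + 0.44·0.120891 + 0.18·0 = 0.138464.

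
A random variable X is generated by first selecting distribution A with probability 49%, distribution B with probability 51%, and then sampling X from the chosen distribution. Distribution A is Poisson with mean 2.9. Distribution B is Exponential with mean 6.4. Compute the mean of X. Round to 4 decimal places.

4.6850

Component means — A: 2.9; B: 6.4.
E[X] = 0.49·2.9 + 0.51·6.4 = 4.685.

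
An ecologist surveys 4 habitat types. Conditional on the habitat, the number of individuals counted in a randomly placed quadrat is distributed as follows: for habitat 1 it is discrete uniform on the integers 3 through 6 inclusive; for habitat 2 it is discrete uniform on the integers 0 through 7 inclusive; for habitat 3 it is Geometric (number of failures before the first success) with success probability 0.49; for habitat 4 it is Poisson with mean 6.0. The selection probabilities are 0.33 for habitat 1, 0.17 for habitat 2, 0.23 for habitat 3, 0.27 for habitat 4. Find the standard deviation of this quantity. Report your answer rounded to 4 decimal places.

2.5747

Per component, 1: μ=4.5, E[X²]=21.5; 2: μ=3.5, E[X²]=17.5; 3: μ=1.04082, E[X²]=3.20741; 4: μ=6, E[X²]=42.
E[X] = 0.33·4.5 + 0.17·3.5 + 0.23·1.04082 + 0.27·6 = 3.93939.
E[X²] = 0.33·21.5 + 0.17·17.5 + 0.23·3.20741 + 0.27·42 = 22.1477.
Var(X) = E[X²] − (E[X])² = 22.1477 − 15.5188 = 6.62893.
SD(X) = √6.62893 = 2.57467.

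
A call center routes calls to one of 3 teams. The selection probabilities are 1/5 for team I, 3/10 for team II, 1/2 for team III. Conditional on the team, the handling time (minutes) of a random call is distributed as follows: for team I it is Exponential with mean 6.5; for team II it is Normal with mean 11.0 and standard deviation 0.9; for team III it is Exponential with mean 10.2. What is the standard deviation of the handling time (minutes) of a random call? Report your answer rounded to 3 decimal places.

Per component, I: μ=6.5, E[X²]=84.5; II: μ=11, E[X²]=121.81; III: μ=10.2, E[X²]=208.08.
E[X] = 0.2·6.5 + 0.3·11 + 0.5·10.2 = 9.7.
E[X²] = 0.2·84.5 + 0.3·121.81 + 0.5·208.08 = 157.483.
Var(X) = E[X²] − (E[X])² = 157.483 − 94.09 = 63.393.
SD(X) = √63.393 = 7.96197.

7.962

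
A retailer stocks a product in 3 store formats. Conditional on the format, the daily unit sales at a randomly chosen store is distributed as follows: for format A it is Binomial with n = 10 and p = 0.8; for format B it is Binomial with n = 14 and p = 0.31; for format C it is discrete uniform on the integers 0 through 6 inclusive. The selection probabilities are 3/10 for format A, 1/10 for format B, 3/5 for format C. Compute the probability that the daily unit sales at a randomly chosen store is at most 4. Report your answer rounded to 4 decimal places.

0.4856

Conditional on each format, P(X ≤ 4): A: 0.00636938; B: 0.551438; C: 0.714286.
By total probability, P(X ≤ 4) = 0.3·0.00636938 + 0.1·0.551438 + 0.6·0.714286 = 0.485626.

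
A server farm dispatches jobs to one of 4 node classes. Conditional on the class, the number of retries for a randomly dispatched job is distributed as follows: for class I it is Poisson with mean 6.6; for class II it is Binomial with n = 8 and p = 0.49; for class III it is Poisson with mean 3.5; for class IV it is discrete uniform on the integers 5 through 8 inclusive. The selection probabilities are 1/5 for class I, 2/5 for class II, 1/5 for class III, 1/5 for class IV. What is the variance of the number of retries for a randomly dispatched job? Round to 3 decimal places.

Per component, I: μ=6.6, E[X²]=50.16; II: μ=3.92, E[X²]=17.3656; III: μ=3.5, E[X²]=15.75; IV: μ=6.5, E[X²]=43.5.
E[X] = 0.2·6.6 + 0.4·3.92 + 0.2·3.5 + 0.2·6.5 = 4.888.
E[X²] = 0.2·50.16 + 0.4·17.3656 + 0.2·15.75 + 0.2·43.5 = 28.8282.
Var(X) = E[X²] − (E[X])² = 28.8282 − 23.8925 = 4.9357.

4.936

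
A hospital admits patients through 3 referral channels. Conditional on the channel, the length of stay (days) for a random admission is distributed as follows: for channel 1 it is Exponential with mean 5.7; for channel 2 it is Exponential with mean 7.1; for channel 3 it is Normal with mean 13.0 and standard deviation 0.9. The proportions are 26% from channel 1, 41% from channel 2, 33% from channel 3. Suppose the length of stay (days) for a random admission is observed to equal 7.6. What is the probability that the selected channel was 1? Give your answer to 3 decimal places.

0.378

Likelihoods f(7.6 | ·): 1: 0.0462451; 2: 0.0482906; 3: 6.75098e-09.
Posterior ∝ prior × likelihood. Numerator for 1: 0.26·0.0462451 = 0.0120237.
Normalizing constant: 0.26·0.0462451 + 0.41·0.0482906 + 0.33·6.75098e-09 = 0.0318229.
P(1 | observation) = 0.0120237 / 0.0318229 = 0.377833.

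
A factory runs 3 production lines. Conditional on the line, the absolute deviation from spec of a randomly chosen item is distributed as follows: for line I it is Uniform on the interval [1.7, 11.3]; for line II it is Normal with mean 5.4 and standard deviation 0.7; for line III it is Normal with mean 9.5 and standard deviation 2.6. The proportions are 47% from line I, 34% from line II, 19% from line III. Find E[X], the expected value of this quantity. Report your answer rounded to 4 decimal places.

Component means — I: 6.5; II: 5.4; III: 9.5.
E[X] = 0.47·6.5 + 0.34·5.4 + 0.19·9.5 = 6.696.

6.6960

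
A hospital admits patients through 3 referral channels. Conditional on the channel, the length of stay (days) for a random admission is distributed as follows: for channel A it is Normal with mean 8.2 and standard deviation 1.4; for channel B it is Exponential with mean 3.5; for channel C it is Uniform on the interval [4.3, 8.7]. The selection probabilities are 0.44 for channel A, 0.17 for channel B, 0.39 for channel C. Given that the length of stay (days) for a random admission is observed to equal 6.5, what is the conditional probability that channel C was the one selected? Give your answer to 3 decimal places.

0.567

Likelihoods f(6.5 | ·): A: 0.136333; B: 0.0446052; C: 0.227273.
Posterior ∝ prior × likelihood. Numerator for C: 0.39·0.227273 = 0.0886364.
Normalizing constant: 0.44·0.136333 + 0.17·0.0446052 + 0.39·0.227273 = 0.156206.
P(C | observation) = 0.0886364 / 0.156206 = 0.567434.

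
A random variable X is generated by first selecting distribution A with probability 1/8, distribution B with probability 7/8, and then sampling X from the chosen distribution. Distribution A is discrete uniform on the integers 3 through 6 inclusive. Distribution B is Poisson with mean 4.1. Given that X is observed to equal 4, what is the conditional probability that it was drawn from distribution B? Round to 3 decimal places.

Likelihoods P(X=4 | ·): A: 0.25; B: 0.195127.
Posterior ∝ prior × likelihood. Numerator for B: 0.875·0.195127 = 0.170736.
Normalizing constant: 0.125·0.25 + 0.875·0.195127 = 0.201986.
P(B | observation) = 0.170736 / 0.201986 = 0.845286.

0.845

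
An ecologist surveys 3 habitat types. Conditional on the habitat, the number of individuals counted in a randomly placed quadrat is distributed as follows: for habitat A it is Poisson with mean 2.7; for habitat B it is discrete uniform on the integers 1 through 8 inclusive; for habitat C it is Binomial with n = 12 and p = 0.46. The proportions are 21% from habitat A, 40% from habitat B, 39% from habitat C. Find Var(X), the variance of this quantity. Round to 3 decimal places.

Per component, A: μ=2.7, E[X²]=9.99; B: μ=4.5, E[X²]=25.5; C: μ=5.52, E[X²]=33.4512.
E[X] = 0.21·2.7 + 0.4·4.5 + 0.39·5.52 = 4.5198.
E[X²] = 0.21·9.99 + 0.4·25.5 + 0.39·33.4512 = 25.3439.
Var(X) = E[X²] − (E[X])² = 25.3439 − 20.4286 = 4.91528.

4.915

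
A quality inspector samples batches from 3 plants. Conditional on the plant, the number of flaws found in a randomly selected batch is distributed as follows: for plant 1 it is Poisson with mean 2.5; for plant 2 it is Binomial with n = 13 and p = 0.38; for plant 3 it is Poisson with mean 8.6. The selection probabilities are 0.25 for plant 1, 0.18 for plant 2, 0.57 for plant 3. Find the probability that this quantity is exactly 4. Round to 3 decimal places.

Conditional on each plant, P(X = 4): 1: 0.133602; 2: 0.201821; 3: 0.0419614.
By total probability, P(X = 4) = 0.25·0.133602 + 0.18·0.201821 + 0.57·0.0419614 = 0.0936462.

0.094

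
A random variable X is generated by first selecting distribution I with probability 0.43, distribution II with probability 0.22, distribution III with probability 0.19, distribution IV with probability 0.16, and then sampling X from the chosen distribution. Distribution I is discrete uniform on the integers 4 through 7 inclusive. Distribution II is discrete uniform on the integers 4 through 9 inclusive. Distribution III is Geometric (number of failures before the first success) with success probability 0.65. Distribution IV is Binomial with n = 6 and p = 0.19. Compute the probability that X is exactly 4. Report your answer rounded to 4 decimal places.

Conditional on each component, P(X = 4): I: 0.25; II: 0.166667; III: 0.00975406; IV: 0.0128255.
By total probability, P(X = 4) = 0.43·0.25 + 0.22·0.166667 + 0.19·0.00975406 + 0.16·0.0128255 = 0.148072.

0.1481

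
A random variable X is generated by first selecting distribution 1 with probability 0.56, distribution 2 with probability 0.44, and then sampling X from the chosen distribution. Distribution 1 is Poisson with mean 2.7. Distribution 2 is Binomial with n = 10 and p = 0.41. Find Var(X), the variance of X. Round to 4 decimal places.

3.0593

Per component, 1: μ=2.7, E[X²]=9.99; 2: μ=4.1, E[X²]=19.229.
E[X] = 0.56·2.7 + 0.44·4.1 = 3.316.
E[X²] = 0.56·9.99 + 0.44·19.229 = 14.0552.
Var(X) = E[X²] − (E[X])² = 14.0552 − 10.9959 = 3.0593.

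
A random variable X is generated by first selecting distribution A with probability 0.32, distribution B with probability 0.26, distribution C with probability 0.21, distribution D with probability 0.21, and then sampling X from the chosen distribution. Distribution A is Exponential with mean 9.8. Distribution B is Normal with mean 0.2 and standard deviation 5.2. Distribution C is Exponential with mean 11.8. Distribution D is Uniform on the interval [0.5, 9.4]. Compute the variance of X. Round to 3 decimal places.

88.555

Per component, A: μ=9.8, E[X²]=192.08; B: μ=0.2, E[X²]=27.08; C: μ=11.8, E[X²]=278.48; D: μ=4.95, E[X²]=31.1033.
E[X] = 0.32·9.8 + 0.26·0.2 + 0.21·11.8 + 0.21·4.95 = 6.7055.
E[X²] = 0.32·192.08 + 0.26·27.08 + 0.21·278.48 + 0.21·31.1033 = 133.519.
Var(X) = E[X²] − (E[X])² = 133.519 − 44.9637 = 88.5552.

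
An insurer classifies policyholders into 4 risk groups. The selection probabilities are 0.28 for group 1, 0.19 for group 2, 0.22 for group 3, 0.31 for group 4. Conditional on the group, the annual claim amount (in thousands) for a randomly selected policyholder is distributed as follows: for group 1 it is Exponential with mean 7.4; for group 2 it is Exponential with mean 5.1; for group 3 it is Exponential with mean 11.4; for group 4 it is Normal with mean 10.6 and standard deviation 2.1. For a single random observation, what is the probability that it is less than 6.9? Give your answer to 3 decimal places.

Conditional on each group, P(X < 6.9): 1: 0.606405; 2: 0.741521; 3: 0.454069; 4: 0.0390427.
By total probability, P(X < 6.9) = 0.28·0.606405 + 0.19·0.741521 + 0.22·0.454069 + 0.31·0.0390427 = 0.422681.

0.423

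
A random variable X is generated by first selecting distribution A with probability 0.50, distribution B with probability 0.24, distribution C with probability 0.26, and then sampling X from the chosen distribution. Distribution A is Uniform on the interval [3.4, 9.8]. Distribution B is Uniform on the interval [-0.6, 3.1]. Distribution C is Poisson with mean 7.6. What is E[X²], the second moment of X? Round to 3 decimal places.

41.129

For each component E[X²] = Var + (mean)², giving A: 46.9733; B: 2.70333; C: 65.36.
Overall E[X²] = 0.5·46.9733 + 0.24·2.70333 + 0.26·65.36 = 41.1291.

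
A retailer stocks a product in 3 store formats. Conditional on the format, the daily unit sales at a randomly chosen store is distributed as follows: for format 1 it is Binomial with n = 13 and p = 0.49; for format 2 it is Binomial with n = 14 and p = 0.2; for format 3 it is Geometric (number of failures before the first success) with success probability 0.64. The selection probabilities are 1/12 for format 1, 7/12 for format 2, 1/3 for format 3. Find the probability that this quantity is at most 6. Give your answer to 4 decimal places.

Conditional on each format, P(X ≤ 6): 1: 0.529303; 2: 0.98839; 3: 0.999216.
By total probability, P(X ≤ 6) = 0.0833333·0.529303 + 0.583333·0.98839 + 0.333333·0.999216 = 0.953742.

0.9537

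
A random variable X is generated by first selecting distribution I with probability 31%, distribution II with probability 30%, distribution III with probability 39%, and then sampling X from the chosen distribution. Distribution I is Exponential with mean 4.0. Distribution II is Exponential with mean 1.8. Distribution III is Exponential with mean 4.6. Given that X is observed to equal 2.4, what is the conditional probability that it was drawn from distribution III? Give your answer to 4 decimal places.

Likelihoods f(2.4 | ·): I: 0.137203; II: 0.146443; III: 0.129019.
Posterior ∝ prior × likelihood. Numerator for III: 0.39·0.129019 = 0.0503174.
Normalizing constant: 0.31·0.137203 + 0.3·0.146443 + 0.39·0.129019 = 0.136783.
P(III | observation) = 0.0503174 / 0.136783 = 0.367863.

0.3679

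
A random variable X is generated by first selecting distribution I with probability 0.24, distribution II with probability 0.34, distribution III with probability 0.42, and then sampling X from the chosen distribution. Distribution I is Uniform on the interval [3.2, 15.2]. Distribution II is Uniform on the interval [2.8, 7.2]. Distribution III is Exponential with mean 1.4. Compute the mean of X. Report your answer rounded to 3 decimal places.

4.496

Component means — I: 9.2; II: 5; III: 1.4.
E[X] = 0.24·9.2 + 0.34·5 + 0.42·1.4 = 4.496.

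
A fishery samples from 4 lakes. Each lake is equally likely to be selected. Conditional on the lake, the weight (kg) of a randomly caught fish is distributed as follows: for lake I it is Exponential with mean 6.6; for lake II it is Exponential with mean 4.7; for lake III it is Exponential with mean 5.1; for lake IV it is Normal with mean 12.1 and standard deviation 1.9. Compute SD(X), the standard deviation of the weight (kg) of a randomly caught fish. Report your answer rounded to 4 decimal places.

5.7070

Per component, I: μ=6.6, E[X²]=87.12; II: μ=4.7, E[X²]=44.18; III: μ=5.1, E[X²]=52.02; IV: μ=12.1, E[X²]=150.02.
E[X] = 0.25·6.6 + 0.25·4.7 + 0.25·5.1 + 0.25·12.1 = 7.125.
E[X²] = 0.25·87.12 + 0.25·44.18 + 0.25·52.02 + 0.25·150.02 = 83.335.
Var(X) = E[X²] − (E[X])² = 83.335 − 50.7656 = 32.5694.
SD(X) = √32.5694 = 5.70696.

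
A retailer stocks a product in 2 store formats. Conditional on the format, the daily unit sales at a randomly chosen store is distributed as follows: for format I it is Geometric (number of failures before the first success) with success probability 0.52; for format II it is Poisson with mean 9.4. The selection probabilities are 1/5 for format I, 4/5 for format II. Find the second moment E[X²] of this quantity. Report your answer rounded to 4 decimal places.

For each component E[X²] = Var + (mean)², giving I: 2.62722; II: 97.76.
Overall E[X²] = 0.2·2.62722 + 0.8·97.76 = 78.7334.

78.7334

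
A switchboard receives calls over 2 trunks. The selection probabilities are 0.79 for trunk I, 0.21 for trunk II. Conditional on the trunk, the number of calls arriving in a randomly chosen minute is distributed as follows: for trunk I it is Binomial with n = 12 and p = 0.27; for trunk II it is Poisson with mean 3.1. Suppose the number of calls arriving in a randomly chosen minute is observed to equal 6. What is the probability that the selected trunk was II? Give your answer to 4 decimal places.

Likelihoods P(X=6 | ·): I: 0.0541741; II: 0.0555296.
Posterior ∝ prior × likelihood. Numerator for II: 0.21·0.0555296 = 0.0116612.
Normalizing constant: 0.79·0.0541741 + 0.21·0.0555296 = 0.0544588.
P(II | observation) = 0.0116612 / 0.0544588 = 0.214129.

0.2141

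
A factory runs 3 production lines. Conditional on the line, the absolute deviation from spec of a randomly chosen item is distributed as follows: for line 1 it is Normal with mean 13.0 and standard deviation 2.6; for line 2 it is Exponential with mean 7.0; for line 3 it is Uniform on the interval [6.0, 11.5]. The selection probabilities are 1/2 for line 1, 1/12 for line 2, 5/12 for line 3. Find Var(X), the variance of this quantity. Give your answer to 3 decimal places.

13.883

Per component, 1: μ=13, E[X²]=175.76; 2: μ=7, E[X²]=98; 3: μ=8.75, E[X²]=79.0833.
E[X] = 0.5·13 + 0.0833333·7 + 0.416667·8.75 = 10.7292.
E[X²] = 0.5·175.76 + 0.0833333·98 + 0.416667·79.0833 = 128.998.
Var(X) = E[X²] − (E[X])² = 128.998 − 115.115 = 13.883.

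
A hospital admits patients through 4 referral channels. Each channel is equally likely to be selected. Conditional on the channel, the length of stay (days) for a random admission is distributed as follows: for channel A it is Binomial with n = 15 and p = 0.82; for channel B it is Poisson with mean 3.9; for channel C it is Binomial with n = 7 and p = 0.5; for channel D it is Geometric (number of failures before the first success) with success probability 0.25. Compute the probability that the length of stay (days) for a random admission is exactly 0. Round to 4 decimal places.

0.0695

Conditional on each channel, P(X = 0): A: 6.74664e-12; B: 0.0202419; C: 0.0078125; D: 0.25.
By total probability, P(X = 0) = 0.25·6.74664e-12 + 0.25·0.0202419 + 0.25·0.0078125 + 0.25·0.25 = 0.0695136.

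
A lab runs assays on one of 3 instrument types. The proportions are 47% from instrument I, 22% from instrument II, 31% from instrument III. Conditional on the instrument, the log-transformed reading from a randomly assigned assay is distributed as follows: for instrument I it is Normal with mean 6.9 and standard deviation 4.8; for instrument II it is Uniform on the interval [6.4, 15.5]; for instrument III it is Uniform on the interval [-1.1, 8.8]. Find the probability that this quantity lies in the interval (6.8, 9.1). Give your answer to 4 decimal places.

0.2052

Conditional on each instrument, P(6.8 < X < 9.1): I: 0.184954; II: 0.252747; III: 0.20202.
By total probability, P(6.8 < X < 9.1) = 0.47·0.184954 + 0.22·0.252747 + 0.31·0.20202 = 0.205159.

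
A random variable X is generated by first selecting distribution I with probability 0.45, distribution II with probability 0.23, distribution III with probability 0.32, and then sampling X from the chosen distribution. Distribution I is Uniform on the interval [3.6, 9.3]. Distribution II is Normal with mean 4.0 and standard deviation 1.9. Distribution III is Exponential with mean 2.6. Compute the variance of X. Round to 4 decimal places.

Per component, I: μ=6.45, E[X²]=44.31; II: μ=4, E[X²]=19.61; III: μ=2.6, E[X²]=13.52.
E[X] = 0.45·6.45 + 0.23·4 + 0.32·2.6 = 4.6545.
E[X²] = 0.45·44.31 + 0.23·19.61 + 0.32·13.52 = 28.7762.
Var(X) = E[X²] − (E[X])² = 28.7762 − 21.6644 = 7.11183.

7.1118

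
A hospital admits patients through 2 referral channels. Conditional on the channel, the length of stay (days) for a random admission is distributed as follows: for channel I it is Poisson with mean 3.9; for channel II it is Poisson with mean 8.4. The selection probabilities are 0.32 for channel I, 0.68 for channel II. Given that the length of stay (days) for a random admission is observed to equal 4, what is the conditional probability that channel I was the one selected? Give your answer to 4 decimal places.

0.6631

Likelihoods P(X=4 | ·): I: 0.195119; II: 0.0466479.
Posterior ∝ prior × likelihood. Numerator for I: 0.32·0.195119 = 0.062438.
Normalizing constant: 0.32·0.195119 + 0.68·0.0466479 = 0.0941585.
P(I | observation) = 0.062438 / 0.0941585 = 0.663115.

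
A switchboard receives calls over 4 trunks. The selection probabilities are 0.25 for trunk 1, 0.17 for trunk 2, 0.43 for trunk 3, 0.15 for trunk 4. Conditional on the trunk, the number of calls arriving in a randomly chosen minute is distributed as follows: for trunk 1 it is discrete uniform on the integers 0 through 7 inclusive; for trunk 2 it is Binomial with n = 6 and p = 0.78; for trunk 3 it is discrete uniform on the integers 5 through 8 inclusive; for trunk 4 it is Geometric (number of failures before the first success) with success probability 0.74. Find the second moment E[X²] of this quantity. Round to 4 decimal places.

27.0682

For each component E[X²] = Var + (mean)², giving 1: 17.5; 2: 22.932; 3: 43.5; 4: 0.598247.
Overall E[X²] = 0.25·17.5 + 0.17·22.932 + 0.43·43.5 + 0.15·0.598247 = 27.0682.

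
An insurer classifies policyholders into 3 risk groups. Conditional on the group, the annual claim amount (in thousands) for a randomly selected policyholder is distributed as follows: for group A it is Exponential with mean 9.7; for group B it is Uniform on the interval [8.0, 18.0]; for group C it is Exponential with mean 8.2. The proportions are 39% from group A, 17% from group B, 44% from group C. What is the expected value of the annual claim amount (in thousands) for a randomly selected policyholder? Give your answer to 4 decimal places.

Component means — A: 9.7; B: 13; C: 8.2.
E[X] = 0.39·9.7 + 0.17·13 + 0.44·8.2 = 9.601.

9.6010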